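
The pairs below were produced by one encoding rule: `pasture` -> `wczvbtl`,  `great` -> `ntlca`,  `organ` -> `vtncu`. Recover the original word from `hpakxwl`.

antique

Shifts by position in pasture: pos 0: p→w (+7), pos 1: a→c (+2), pos 2: s→z (+7), pos 3: t→v (+2) — repeating every 2. It's a Vigenère-style cipher with numeric key [7,2]: position i shifts by key[i mod 2].
Decoding hpakxwl: h−7=a, p−2=n, a−7=t, k−2=i, x−7=q, w−2=u, l−7=e.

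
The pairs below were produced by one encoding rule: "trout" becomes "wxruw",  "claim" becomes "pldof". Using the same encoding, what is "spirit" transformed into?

The output letters match the input read backwards, each shifted +3: trout reversed is tuort. Read the word backwards and shift each letter +3.
On spirit: reverse → tirips; then shift: t+3=w, i+3=l, r+3=u, i+3=l, p+3=s, s+3=v.

wlulsv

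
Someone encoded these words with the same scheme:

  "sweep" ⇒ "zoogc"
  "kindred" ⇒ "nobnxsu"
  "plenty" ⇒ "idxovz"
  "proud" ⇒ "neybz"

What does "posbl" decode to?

Read the word backwards and shift each letter +10.
Decoding posbl: shift back: p−10=f, o−10=e, s−10=i, b−10=r, l−10=b → feirb; then reverse → brief.

brief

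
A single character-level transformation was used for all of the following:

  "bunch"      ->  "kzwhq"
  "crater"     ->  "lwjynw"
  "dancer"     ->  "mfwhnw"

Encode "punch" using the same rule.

yzwhq

Shifts by position in bunch: pos 0: b→k (+9), pos 1: u→z (+5), pos 2: n→w (+9), pos 3: c→h (+5) — repeating every 2. It's a Vigenère-style cipher with numeric key [9,5]: position i shifts by key[i mod 2].
For punch: p+9=y, u+5=z, n+9=w, c+5=h, h+9=q.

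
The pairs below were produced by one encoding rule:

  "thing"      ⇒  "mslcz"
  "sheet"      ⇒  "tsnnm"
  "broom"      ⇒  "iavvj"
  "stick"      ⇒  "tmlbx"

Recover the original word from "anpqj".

t(19)→m(12) and h(7)→s(18) fit y≡19x+15 (mod 26); the inverse of 19 mod 26 is 11. This is an affine cipher: with a=0,…,z=25, each position x becomes (19x+15) mod 26.
Decoding anpqj: a(0)→11·(0−15)≡17=r; n(13)→11·(13−15)≡4=e; p(15)→11·(15−15)≡0=a; q(16)→11·(16−15)≡11=l; j(9)→11·(9−15)≡12=m (all mod 26).

realm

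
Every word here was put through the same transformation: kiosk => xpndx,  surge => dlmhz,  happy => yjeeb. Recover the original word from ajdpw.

Each letter's alphabet position (a=0..z=25) is mapped through 17·x+9 mod 26 — an affine cipher.
Undoing it on ajdpw: a(0)→23·(0−9)≡1=b; j(9)→23·(9−9)≡0=a; d(3)→23·(3−9)≡18=s; p(15)→23·(15−9)≡8=i; w(22)→23·(22−9)≡13=n (all mod 26).

basin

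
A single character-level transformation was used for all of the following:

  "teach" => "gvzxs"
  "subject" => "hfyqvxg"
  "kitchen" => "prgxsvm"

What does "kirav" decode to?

Each pair mirrors across the alphabet (t↔g, e↔v, a↔z): positions sum to 25. This is the alphabet-reversal cipher (Atbash): a becomes z, b becomes y, etc.
Decoding kirav: k↔p, i↔r, r↔i, a↔z, v↔e.

prize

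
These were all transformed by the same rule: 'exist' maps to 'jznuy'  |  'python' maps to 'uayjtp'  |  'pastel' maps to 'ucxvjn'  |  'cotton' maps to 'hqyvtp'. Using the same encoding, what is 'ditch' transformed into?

ikyem

A repeating key of period 2 is used — shifts +5, +2 over and over.
For ditch: d+5=i, i+2=k, t+5=y, c+2=e, h+5=m.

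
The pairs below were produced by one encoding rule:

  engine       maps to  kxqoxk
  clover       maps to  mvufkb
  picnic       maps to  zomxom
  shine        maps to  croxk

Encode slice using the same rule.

The shift depends on letter class: consonant n→x is +10, but vowel e→k is +6. Two shifts are in play — +6 for a/e/i/o/u, +10 for every other letter.
For slice: s(cons)+10=c, l(cons)+10=v, i(vowel)+6=o, c(cons)+10=m, e(vowel)+6=k.

cvomk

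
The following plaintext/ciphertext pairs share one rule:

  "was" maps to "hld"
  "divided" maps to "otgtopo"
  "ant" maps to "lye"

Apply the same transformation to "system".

Compare letters: w→h is +11, a→l is +11, s→d is +11 — a constant shift. This is a Caesar cipher with shift 11.
On system: s+11=d, y+11=j, s+11=d, t+11=e, e+11=p, m+11=x.

djdepx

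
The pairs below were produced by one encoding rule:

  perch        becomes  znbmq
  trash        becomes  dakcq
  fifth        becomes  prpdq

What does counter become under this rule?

Shifts by position in perch: pos 0: p→z (+10), pos 1: e→n (+9), pos 2: r→b (+10), pos 3: c→m (+10), pos 4: h→q (+9) — repeating every 3. It's a Vigenère-style cipher with numeric key [10,9,10]: position i shifts by key[i mod 3].
Applying it to counter: c+10=m, o+9=x, u+10=e, n+10=x, t+9=c, e+10=o, r+10=b.

mxexcob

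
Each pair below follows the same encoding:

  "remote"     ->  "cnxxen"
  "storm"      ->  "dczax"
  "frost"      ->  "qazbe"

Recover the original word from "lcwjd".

atlas

Shifts by position in remote: pos 0: r→c (+11), pos 1: e→n (+9), pos 2: m→x (+11), pos 3: o→x (+9) — repeating every 2. A repeating key of period 2 is used — shifts +11, +9 over and over.
Undoing it on lcwjd: l−11=a, c−9=t, w−11=l, j−9=a, d−11=s.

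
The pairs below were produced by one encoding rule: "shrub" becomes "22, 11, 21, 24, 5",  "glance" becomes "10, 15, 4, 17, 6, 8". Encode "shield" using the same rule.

22, 11, 12, 8, 15, 7

s is letter #19 and maps to 22: an offset of 3. Letters become their 1-based position plus 3 (so a→4, b→5, …).
On shield: s=19→22, h=8→11, i=9→12, e=5→8, l=12→15, d=4→7.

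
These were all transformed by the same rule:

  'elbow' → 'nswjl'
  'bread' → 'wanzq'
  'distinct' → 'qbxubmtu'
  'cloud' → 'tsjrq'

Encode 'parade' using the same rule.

gzazqn

e(4)→n(13) and l(11)→s(18) fit y≡23x+25 (mod 26); the inverse of 23 mod 26 is 17. Treating letters as 0–25, the rule is x ↦ 23x + 25 (mod 26).
For parade: p(15)→23·15+25≡6=g; a(0)→23·0+25≡25=z; r(17)→23·17+25≡0=a; a(0)→23·0+25≡25=z; d(3)→23·3+25≡16=q; e(4)→23·4+25≡13=n (all mod 26).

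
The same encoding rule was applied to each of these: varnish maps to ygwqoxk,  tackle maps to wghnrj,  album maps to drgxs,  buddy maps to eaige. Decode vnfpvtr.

shampoo

Shifts by position in varnish: pos 0: v→y (+3), pos 1: a→g (+6), pos 2: r→w (+5), pos 3: n→q (+3), pos 4: i→o (+6), pos 5: s→x (+5) — repeating every 3. A repeating key of period 3 is used — shifts +3, +6, +5 over and over.
Decoding vnfpvtr: v−3=s, n−6=h, f−5=a, p−3=m, v−6=p, t−5=o, r−3=o.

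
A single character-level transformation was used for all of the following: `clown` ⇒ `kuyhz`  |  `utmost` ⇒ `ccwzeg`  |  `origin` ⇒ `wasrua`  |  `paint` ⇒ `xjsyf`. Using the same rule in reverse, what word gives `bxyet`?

tooth

In clown: c→k is +8, l→u is +9, o→y is +10, w→h is +11 — the shift increases by 1 each position. Each letter shifts forward by (position + 8), i.e. 8, 9, 10, … — the shift grows by one for each successive letter.
Undoing it on bxyet: b−8=t, x−9=o, y−10=o, e−11=t, t−12=h.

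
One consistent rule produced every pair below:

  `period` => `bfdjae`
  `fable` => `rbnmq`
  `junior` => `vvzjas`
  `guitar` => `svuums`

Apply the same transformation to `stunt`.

eugof

The shifts repeat in a cycle of length 2: positions 0,1,… shift by +12, +1, then the pattern repeats.
On stunt: s+12=e, t+1=u, u+12=g, n+1=o, t+12=f.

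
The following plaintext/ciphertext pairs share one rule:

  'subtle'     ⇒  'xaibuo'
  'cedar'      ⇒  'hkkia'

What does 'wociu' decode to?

Letter i (0-indexed) is shifted by i+5, so successive shifts are 5, 6, 7, ….
Undoing it on wociu: w−5=r, o−6=i, c−7=v, i−8=a, u−9=l.

rival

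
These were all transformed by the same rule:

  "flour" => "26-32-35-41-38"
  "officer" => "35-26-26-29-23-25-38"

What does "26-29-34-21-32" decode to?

Letters become their 1-based position plus 20 (so a→21, b→22, …).
Undoing it on 26-29-34-21-32: 26→(26−20)÷1=6=f, 29→(29−20)÷1=9=i, 34→(34−20)÷1=14=n, 21→(21−20)÷1=1=a, 32→(32−20)÷1=12=l.

final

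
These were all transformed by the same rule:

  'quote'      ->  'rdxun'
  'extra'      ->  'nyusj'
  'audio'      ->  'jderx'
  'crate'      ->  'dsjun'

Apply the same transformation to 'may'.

njz

The shift depends on letter class: consonant q→r is +1, but vowel u→d is +9. Vowels shift forward by 9 and consonants shift forward by 1.
Applying it to may: m(cons)+1=n, a(vowel)+9=j, y(cons)+1=z.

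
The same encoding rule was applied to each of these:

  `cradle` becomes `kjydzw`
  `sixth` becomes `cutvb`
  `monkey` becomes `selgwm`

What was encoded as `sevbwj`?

c(2)→k(10) and r(17)→j(9) fit y≡19x+24 (mod 26); the inverse of 19 mod 26 is 11. Each letter's alphabet position (a=0..z=25) is mapped through 19·x+24 mod 26 — an affine cipher.
Decoding sevbwj: s(18)→11·(18−24)≡12=m; e(4)→11·(4−24)≡14=o; v(21)→11·(21−24)≡19=t; b(1)→11·(1−24)≡7=h; w(22)→11·(22−24)≡4=e; j(9)→11·(9−24)≡17=r (all mod 26).

mother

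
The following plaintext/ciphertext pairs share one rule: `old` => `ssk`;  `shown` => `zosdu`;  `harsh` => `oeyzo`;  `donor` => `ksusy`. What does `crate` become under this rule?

jyeai

The shift depends on letter class: consonant l→s is +7, but vowel o→s is +4. The rule splits by letter class: vowels +4, consonants +7.
Applying it to crate: c(cons)+7=j, r(cons)+7=y, a(vowel)+4=e, t(cons)+7=a, e(vowel)+4=i.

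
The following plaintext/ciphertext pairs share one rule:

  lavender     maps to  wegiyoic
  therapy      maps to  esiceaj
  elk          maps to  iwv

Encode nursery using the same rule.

The shift depends on letter class: consonant l→w is +11, but vowel a→e is +4. Two shifts are in play — +4 for a/e/i/o/u, +11 for every other letter.
For nursery: n(cons)+11=y, u(vowel)+4=y, r(cons)+11=c, s(cons)+11=d, e(vowel)+4=i, r(cons)+11=c, y(cons)+11=j.

yycdicj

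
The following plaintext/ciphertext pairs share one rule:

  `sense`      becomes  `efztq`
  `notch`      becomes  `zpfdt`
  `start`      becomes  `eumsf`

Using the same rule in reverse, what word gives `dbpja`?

It's a Vigenère-style cipher with numeric key [12,1]: position i shifts by key[i mod 2].
Reversing it on dbpja: d−12=r, b−1=a, p−12=d, j−1=i, a−12=o.

radio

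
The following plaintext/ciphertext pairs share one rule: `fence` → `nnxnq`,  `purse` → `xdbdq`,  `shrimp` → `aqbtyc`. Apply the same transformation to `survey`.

adbgql

In fence: f→n is +8, e→n is +9, n→x is +10, c→n is +11 — the shift increases by 1 each position. The shift increases by 1 at each position, starting from +8: 8, 9, 10, ….
Applying it to survey: s+8=a, u+9=d, r+10=b, v+11=g, e+12=q, y+13=l.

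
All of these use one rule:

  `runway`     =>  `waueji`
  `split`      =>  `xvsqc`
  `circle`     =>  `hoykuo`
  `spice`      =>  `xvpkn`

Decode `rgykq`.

In runway: r→w is +5, u→a is +6, n→u is +7, w→e is +8 — the shift increases by 1 each position. Each letter shifts forward by (position + 5), i.e. 5, 6, 7, … — the shift grows by one for each successive letter.
Reversing it on rgykq: r−5=m, g−6=a, y−7=r, k−8=c, q−9=h.

march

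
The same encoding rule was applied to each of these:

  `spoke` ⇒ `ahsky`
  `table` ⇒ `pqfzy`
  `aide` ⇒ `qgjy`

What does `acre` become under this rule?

s(18)→a(0) and p(15)→h(7) fit y≡15x+16 (mod 26); the inverse of 15 mod 26 is 7. This is an affine cipher: with a=0,…,z=25, each position x becomes (15x+16) mod 26.
For acre: a(0)→15·0+16≡16=q; c(2)→15·2+16≡20=u; r(17)→15·17+16≡11=l; e(4)→15·4+16≡24=y (all mod 26).

quly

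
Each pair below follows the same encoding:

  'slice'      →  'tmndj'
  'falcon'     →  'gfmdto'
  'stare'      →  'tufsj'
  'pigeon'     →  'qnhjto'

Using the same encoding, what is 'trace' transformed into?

The shift depends on letter class: consonant s→t is +1, but vowel i→n is +5. The rule splits by letter class: vowels +5, consonants +1.
For trace: t(cons)+1=u, r(cons)+1=s, a(vowel)+5=f, c(cons)+1=d, e(vowel)+5=j.

usfdj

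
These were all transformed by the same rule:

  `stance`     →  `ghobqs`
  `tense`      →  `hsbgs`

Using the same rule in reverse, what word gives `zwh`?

Compare letters: s→g is +14, t→h is +14, a→o is +14 — a constant shift. Each letter is shifted forward by 14 in the alphabet (a Caesar shift of +14).
Decoding zwh: z−14=l, w−14=i, h−14=t.

lit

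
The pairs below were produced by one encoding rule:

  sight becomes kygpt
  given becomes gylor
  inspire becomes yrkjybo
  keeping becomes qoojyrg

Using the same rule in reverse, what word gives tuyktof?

s(18)→k(10) and i(8)→y(24) fit y≡9x+4 (mod 26); the inverse of 9 mod 26 is 3. Treating letters as 0–25, the rule is x ↦ 9x + 4 (mod 26).
Decoding tuyktof: t(19)→3·(19−4)≡19=t; u(20)→3·(20−4)≡22=w; y(24)→3·(24−4)≡8=i; k(10)→3·(10−4)≡18=s; t(19)→3·(19−4)≡19=t; o(14)→3·(14−4)≡4=e; f(5)→3·(5−4)≡3=d (all mod 26).

twisted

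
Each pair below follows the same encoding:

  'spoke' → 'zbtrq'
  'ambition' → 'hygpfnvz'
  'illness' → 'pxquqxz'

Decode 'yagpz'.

It's a Vigenère-style cipher with numeric key [7,12,5]: position i shifts by key[i mod 3].
Reversing it on yagpz: y−7=r, a−12=o, g−5=b, p−7=i, z−12=n.

robin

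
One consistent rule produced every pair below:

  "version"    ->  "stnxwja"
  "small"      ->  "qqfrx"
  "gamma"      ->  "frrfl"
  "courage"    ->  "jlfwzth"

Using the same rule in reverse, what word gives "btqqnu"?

The output letters match the input read backwards, each shifted +5: version reversed is noisrev. Read the word backwards and shift each letter +5.
Undoing it on btqqnu: shift back: b−5=w, t−5=o, q−5=l, q−5=l, n−5=i, u−5=p → wollip; then reverse → pillow.

pillow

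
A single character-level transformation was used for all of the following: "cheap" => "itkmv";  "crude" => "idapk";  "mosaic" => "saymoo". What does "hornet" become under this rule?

Shifts by position in cheap: pos 0: c→i (+6), pos 1: h→t (+12), pos 2: e→k (+6), pos 3: a→m (+12) — repeating every 2. The shifts repeat in a cycle of length 2: positions 0,1,… shift by +6, +12, then the pattern repeats.
On hornet: h+6=n, o+12=a, r+6=x, n+12=z, e+6=k, t+12=f.

naxzkf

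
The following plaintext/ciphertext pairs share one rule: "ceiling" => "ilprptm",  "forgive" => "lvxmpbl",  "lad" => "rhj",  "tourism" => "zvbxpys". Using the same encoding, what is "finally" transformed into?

The shift depends on letter class: consonant c→i is +6, but vowel e→l is +7. Two shifts are in play — +7 for a/e/i/o/u, +6 for every other letter.
On finally: f(cons)+6=l, i(vowel)+7=p, n(cons)+6=t, a(vowel)+7=h, l(cons)+6=r, l(cons)+6=r, y(cons)+6=e.

lpthrre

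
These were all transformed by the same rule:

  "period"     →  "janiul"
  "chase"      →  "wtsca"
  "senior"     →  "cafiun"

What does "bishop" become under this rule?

hictuj

This is an affine cipher: with a=0,…,z=25, each position x becomes (15x+18) mod 26.
On bishop: b(1)→15·1+18≡7=h; i(8)→15·8+18≡8=i; s(18)→15·18+18≡2=c; h(7)→15·7+18≡19=t; o(14)→15·14+18≡20=u; p(15)→15·15+18≡9=j (all mod 26).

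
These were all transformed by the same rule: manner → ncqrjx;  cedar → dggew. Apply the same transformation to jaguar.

kcjyfx

In manner: m→n is +1, a→c is +2, n→q is +3, n→r is +4 — the shift increases by 1 each position. The shift increases by 1 at each position, starting from +1: 1, 2, 3, ….
Applying it to jaguar: j+1=k, a+2=c, g+3=j, u+4=y, a+5=f, r+6=x.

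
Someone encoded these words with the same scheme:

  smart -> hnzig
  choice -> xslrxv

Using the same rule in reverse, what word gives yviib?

berry

Each pair mirrors across the alphabet (s↔h, m↔n, a↔z): positions sum to 25. Letters are reflected about the middle of the alphabet (position → 25−position): Atbash.
Decoding yviib: y↔b, v↔e, i↔r, i↔r, b↔y.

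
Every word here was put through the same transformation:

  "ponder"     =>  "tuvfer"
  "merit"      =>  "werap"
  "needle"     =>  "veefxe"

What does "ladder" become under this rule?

xiffer

p(15)→t(19) and o(14)→u(20) fit y≡25x+8 (mod 26); the inverse of 25 mod 26 is 25. Treating letters as 0–25, the rule is x ↦ 25x + 8 (mod 26).
Applying it to ladder: l(11)→25·11+8≡23=x; a(0)→25·0+8≡8=i; d(3)→25·3+8≡5=f; d(3)→25·3+8≡5=f; e(4)→25·4+8≡4=e; r(17)→25·17+8≡17=r (all mod 26).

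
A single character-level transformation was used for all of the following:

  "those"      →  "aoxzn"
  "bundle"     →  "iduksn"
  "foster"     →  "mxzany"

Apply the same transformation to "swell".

zdnss

The shift depends on letter class: consonant t→a is +7, but vowel o→x is +9. The rule splits by letter class: vowels +9, consonants +7.
For swell: s(cons)+7=z, w(cons)+7=d, e(vowel)+9=n, l(cons)+7=s, l(cons)+7=s.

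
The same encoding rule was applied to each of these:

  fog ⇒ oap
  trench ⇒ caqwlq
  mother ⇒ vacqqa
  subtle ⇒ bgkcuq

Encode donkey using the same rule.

mawtqh

Vowels shift forward by 12 and consonants shift forward by 9.
On donkey: d(cons)+9=m, o(vowel)+12=a, n(cons)+9=w, k(cons)+9=t, e(vowel)+12=q, y(cons)+9=h.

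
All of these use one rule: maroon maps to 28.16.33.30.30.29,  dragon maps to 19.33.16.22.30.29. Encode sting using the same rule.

The number is (letter's place in the alphabet, a=1) + 15.
On sting: s=19→34, t=20→35, i=9→24, n=14→29, g=7→22.

34.35.24.29.22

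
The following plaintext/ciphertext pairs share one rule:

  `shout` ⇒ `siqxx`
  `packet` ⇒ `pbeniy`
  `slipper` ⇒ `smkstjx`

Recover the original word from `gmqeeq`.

global

In shout: s→s is +0, h→i is +1, o→q is +2, u→x is +3 — the shift increases by 1 each position. The shift increases by 1 at each position, starting from +0: 0, 1, 2, ….
Undoing it on gmqeeq: g−0=g, m−1=l, q−2=o, e−3=b, e−4=a, q−5=l.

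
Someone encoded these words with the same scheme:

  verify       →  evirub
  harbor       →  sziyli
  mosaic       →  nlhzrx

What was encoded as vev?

eve

Each pair mirrors across the alphabet (v↔e, e↔v, r↔i): positions sum to 25. This is the alphabet-reversal cipher (Atbash): a becomes z, b becomes y, etc.
Decoding vev: v↔e, e↔v, v↔e.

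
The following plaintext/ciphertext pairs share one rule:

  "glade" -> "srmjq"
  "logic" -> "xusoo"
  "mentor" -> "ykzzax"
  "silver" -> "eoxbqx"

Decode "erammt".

slogan

A repeating key of period 2 is used — shifts +12, +6 over and over.
Reversing it on erammt: e−12=s, r−6=l, a−12=o, m−6=g, m−12=a, t−6=n.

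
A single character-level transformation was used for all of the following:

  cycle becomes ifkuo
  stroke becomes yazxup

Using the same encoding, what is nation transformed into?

thbryy

In cycle: c→i is +6, y→f is +7, c→k is +8, l→u is +9 — the shift increases by 1 each position. Letter i (0-indexed) is shifted by i+6, so successive shifts are 6, 7, 8, ….
On nation: n+6=t, a+7=h, t+8=b, i+9=r, o+10=y, n+11=y.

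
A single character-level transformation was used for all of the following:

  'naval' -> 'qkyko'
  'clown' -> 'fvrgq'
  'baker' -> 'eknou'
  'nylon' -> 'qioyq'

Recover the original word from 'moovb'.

jelly

Shifts by position in naval: pos 0: n→q (+3), pos 1: a→k (+10), pos 2: v→y (+3), pos 3: a→k (+10) — repeating every 2. It's a Vigenère-style cipher with numeric key [3,10]: position i shifts by key[i mod 2].
Decoding moovb: m−3=j, o−10=e, o−3=l, v−10=l, b−3=y.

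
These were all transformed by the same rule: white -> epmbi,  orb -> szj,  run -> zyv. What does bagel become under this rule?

jeoit

The shift depends on letter class: consonant w→e is +8, but vowel i→m is +4. Two shifts are in play — +4 for a/e/i/o/u, +8 for every other letter.
On bagel: b(cons)+8=j, a(vowel)+4=e, g(cons)+8=o, e(vowel)+4=i, l(cons)+8=t.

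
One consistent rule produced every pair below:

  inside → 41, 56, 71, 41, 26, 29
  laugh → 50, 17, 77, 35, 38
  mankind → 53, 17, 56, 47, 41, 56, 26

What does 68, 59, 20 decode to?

rob

i(#9)→41 and n(#14)→56: differences scale by 3, so n = 3·pos + 14. Each letter becomes 3×(its alphabet position, a=1..z=26) + 14.
Undoing it on 68, 59, 20: 68→(68−14)÷3=18=r, 59→(59−14)÷3=15=o, 20→(20−14)÷3=2=b.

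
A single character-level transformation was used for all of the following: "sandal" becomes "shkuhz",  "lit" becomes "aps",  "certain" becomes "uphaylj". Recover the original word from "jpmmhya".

traffic

The output letters match the input read backwards, each shifted +7: sandal reversed is ladnas. The word is reversed, then every letter is shifted forward by 7.
Undoing it on jpmmhya: shift back: j−7=c, p−7=i, m−7=f, m−7=f, h−7=a, y−7=r, a−7=t → ciffart; then reverse → traffic.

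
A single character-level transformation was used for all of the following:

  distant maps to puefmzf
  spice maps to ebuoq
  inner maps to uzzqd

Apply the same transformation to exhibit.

Compare letters: d→p is +12, i→u is +12, s→e is +12 — a constant shift. This is a Caesar cipher with shift 12.
On exhibit: e+12=q, x+12=j, h+12=t, i+12=u, b+12=n, i+12=u, t+12=f.

qjtunuf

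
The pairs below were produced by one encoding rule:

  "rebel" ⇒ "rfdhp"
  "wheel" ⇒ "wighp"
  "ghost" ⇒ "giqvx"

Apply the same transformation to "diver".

In rebel: r→r is +0, e→f is +1, b→d is +2, e→h is +3 — the shift increases by 1 each position. The shift increases by 1 at each position, starting from +0: 0, 1, 2, ….
Applying it to diver: d+0=d, i+1=j, v+2=x, e+3=h, r+4=v.

djxhv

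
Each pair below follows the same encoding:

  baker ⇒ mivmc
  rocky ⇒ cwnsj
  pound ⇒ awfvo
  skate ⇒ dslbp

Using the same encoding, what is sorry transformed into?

Shifts by position in baker: pos 0: b→m (+11), pos 1: a→i (+8), pos 2: k→v (+11), pos 3: e→m (+8) — repeating every 2. A repeating key of period 2 is used — shifts +11, +8 over and over.
Applying it to sorry: s+11=d, o+8=w, r+11=c, r+8=z, y+11=j.

dwczj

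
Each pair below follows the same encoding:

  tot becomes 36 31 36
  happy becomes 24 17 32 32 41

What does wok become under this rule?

t is letter #20 and maps to 36: an offset of 16. The number is (letter's place in the alphabet, a=1) + 16.
For wok: w=23→39, o=15→31, k=11→27.

39 31 27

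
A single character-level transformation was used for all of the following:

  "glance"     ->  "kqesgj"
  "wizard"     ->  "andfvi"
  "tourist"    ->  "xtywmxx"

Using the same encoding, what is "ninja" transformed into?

rnroe

A repeating key of period 2 is used — shifts +4, +5 over and over.
Applying it to ninja: n+4=r, i+5=n, n+4=r, j+5=o, a+4=e.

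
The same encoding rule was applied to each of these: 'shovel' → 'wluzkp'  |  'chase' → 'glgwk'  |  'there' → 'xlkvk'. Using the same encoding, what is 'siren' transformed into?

wovkr

The shift depends on letter class: consonant s→w is +4, but vowel o→u is +6. Vowels shift forward by 6 and consonants shift forward by 4.
For siren: s(cons)+4=w, i(vowel)+6=o, r(cons)+4=v, e(vowel)+6=k, n(cons)+4=r.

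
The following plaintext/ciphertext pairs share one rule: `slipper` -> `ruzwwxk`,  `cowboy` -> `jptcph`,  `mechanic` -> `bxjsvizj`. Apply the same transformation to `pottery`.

wpyyxkh

s(18)→r(17) and l(11)→u(20) fit y≡7x+21 (mod 26); the inverse of 7 mod 26 is 15. Each letter's alphabet position (a=0..z=25) is mapped through 7·x+21 mod 26 — an affine cipher.
Applying it to pottery: p(15)→7·15+21≡22=w; o(14)→7·14+21≡15=p; t(19)→7·19+21≡24=y; t(19)→7·19+21≡24=y; e(4)→7·4+21≡23=x; r(17)→7·17+21≡10=k; y(24)→7·24+21≡7=h (all mod 26).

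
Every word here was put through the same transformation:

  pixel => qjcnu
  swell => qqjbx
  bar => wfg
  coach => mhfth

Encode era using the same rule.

fwj

The output letters match the input read backwards, each shifted +5: pixel reversed is lexip. Read the word backwards and shift each letter +5.
Applying it to era: reverse → are; then shift: a+5=f, r+5=w, e+5=j.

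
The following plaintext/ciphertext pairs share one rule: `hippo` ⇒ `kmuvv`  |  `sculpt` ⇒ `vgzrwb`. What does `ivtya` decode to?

frost

In hippo: h→k is +3, i→m is +4, p→u is +5, p→v is +6 — the shift increases by 1 each position. The shift increases by 1 at each position, starting from +3: 3, 4, 5, ….
Decoding ivtya: i−3=f, v−4=r, t−5=o, y−6=s, a−7=t.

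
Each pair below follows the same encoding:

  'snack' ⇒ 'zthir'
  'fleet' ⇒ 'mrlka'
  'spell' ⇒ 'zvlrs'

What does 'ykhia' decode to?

react

It's a Vigenère-style cipher with numeric key [7,6]: position i shifts by key[i mod 2].
Reversing it on ykhia: y−7=r, k−6=e, h−7=a, i−6=c, a−7=t.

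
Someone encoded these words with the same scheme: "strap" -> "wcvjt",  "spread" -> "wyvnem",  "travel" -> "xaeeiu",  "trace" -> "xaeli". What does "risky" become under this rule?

It's a Vigenère-style cipher with numeric key [4,9]: position i shifts by key[i mod 2].
On risky: r+4=v, i+9=r, s+4=w, k+9=t, y+4=c.

vrwtc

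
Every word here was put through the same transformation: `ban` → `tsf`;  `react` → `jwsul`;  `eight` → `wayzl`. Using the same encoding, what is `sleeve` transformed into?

kdwwnw

Compare letters: b→t is +18, a→s is +18, n→f is +18 — a constant shift. This is a Caesar cipher with shift 18.
For sleeve: s+18=k, l+18=d, e+18=w, e+18=w, v+18=n, e+18=w.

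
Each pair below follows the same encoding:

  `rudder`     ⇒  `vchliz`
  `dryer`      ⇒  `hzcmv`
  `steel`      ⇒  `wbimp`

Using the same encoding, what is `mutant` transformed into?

qcxirb

Shifts by position in rudder: pos 0: r→v (+4), pos 1: u→c (+8), pos 2: d→h (+4), pos 3: d→l (+8) — repeating every 2. It's a Vigenère-style cipher with numeric key [4,8]: position i shifts by key[i mod 2].
Applying it to mutant: m+4=q, u+8=c, t+4=x, a+8=i, n+4=r, t+8=b.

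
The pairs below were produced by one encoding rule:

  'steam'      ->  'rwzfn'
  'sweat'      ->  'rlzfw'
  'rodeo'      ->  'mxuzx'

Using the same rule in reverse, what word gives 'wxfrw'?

s(18)→r(17) and t(19)→w(22) fit y≡5x+5 (mod 26); the inverse of 5 mod 26 is 21. This is an affine cipher: with a=0,…,z=25, each position x becomes (5x+5) mod 26.
Decoding wxfrw: w(22)→21·(22−5)≡19=t; x(23)→21·(23−5)≡14=o; f(5)→21·(5−5)≡0=a; r(17)→21·(17−5)≡18=s; w(22)→21·(22−5)≡19=t (all mod 26).

toast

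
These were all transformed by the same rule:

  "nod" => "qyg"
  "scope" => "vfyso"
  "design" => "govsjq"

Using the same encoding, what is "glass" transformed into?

jokvv

The shift depends on letter class: consonant n→q is +3, but vowel o→y is +10. Vowels shift forward by 10 and consonants shift forward by 3.
On glass: g(cons)+3=j, l(cons)+3=o, a(vowel)+10=k, s(cons)+3=v, s(cons)+3=v.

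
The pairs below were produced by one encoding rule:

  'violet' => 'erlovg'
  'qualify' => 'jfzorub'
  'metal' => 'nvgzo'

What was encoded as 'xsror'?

chili

This is the alphabet-reversal cipher (Atbash): a becomes z, b becomes y, etc.
Decoding xsror: x↔c, s↔h, r↔i, o↔l, r↔i.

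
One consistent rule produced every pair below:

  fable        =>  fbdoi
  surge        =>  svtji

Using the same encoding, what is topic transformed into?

In fable: f→f is +0, a→b is +1, b→d is +2, l→o is +3 — the shift increases by 1 each position. Each letter shifts forward by its position index (0, 1, 2, …) — the shift grows by one for each successive letter.
Applying it to topic: t+0=t, o+1=p, p+2=r, i+3=l, c+4=g.

tprlg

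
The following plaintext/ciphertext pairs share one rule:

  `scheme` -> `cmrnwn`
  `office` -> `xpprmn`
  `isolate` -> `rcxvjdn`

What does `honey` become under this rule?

rxxni

The shift depends on letter class: consonant s→c is +10, but vowel e→n is +9. Vowels shift forward by 9 and consonants shift forward by 10.
On honey: h(cons)+10=r, o(vowel)+9=x, n(cons)+10=x, e(vowel)+9=n, y(cons)+10=i.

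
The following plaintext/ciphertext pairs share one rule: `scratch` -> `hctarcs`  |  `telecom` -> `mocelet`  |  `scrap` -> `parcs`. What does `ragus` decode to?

sugar

The word is simply reversed.
Decoding ragus: then reverse → sugar.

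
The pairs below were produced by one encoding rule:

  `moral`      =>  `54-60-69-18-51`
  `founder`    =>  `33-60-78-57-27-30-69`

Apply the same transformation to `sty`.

m(#13)→54 and o(#15)→60: differences scale by 3, so n = 3·pos + 15. With a=1..z=26, the number is 3·pos + 15.
For sty: s=19→72, t=20→75, y=25→90.

72-75-90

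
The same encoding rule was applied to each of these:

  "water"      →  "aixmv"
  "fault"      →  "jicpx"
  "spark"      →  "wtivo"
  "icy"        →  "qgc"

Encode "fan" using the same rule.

Vowels shift forward by 8 and consonants shift forward by 4.
Applying it to fan: f(cons)+4=j, a(vowel)+8=i, n(cons)+4=r.

jir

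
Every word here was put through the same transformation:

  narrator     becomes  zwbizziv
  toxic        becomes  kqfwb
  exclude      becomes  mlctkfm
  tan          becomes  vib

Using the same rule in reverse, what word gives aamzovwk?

The output letters match the input read backwards, each shifted +8: narrator reversed is rotarran. The word is reversed, then every letter is shifted forward by 8.
Reversing it on aamzovwk: shift back: a−8=s, a−8=s, m−8=e, z−8=r, o−8=g, v−8=n, w−8=o, k−8=c → ssergnoc; then reverse → congress.

congress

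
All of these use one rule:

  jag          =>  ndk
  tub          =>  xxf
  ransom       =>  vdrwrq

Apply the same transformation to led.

phh

The shift depends on letter class: consonant j→n is +4, but vowel a→d is +3. The rule splits by letter class: vowels +3, consonants +4.
Applying it to led: l(cons)+4=p, e(vowel)+3=h, d(cons)+4=h.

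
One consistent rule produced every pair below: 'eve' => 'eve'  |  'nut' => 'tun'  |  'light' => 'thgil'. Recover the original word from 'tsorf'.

The output letters match the input read backwards: eve reversed is eve. It's just the letters in reverse order.
Undoing it on tsorf: then reverse → frost.

frost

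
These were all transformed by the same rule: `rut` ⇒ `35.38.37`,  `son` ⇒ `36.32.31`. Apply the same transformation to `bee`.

r is letter #18 and maps to 35: an offset of 17. Letters become their 1-based position plus 17 (so a→18, b→19, …).
For bee: b=2→19, e=5→22, e=5→22.

19.22.22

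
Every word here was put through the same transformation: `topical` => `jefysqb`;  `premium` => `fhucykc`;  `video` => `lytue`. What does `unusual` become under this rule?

Compare letters: t→j is +16, o→e is +16, p→f is +16 — a constant shift. Every letter moves 16 places later in the alphabet, wrapping around z→a.
For unusual: u+16=k, n+16=d, u+16=k, s+16=i, u+16=k, a+16=q, l+16=b.

kdkikqb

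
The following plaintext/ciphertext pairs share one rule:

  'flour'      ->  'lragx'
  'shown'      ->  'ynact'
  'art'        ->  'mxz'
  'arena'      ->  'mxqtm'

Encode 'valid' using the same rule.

The rule splits by letter class: vowels +12, consonants +6.
On valid: v(cons)+6=b, a(vowel)+12=m, l(cons)+6=r, i(vowel)+12=u, d(cons)+6=j.

bmruj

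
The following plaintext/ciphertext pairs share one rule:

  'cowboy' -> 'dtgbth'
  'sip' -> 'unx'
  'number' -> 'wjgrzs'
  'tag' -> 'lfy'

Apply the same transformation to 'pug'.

The output letters match the input read backwards, each shifted +5: cowboy reversed is yobwoc. The word is reversed, then every letter is shifted forward by 5.
Applying it to pug: reverse → gup; then shift: g+5=l, u+5=z, p+5=u.

lzu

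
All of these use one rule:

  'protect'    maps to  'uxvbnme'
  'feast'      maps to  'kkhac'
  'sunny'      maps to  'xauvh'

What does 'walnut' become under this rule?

In protect: p→u is +5, r→x is +6, o→v is +7, t→b is +8 — the shift increases by 1 each position. The shift increases by 1 at each position, starting from +5: 5, 6, 7, ….
For walnut: w+5=b, a+6=g, l+7=s, n+8=v, u+9=d, t+10=d.

bgsvdd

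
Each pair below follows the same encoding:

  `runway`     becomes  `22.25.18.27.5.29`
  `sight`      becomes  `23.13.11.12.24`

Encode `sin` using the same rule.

23.13.18

The number is (letter's place in the alphabet, a=1) + 4.
On sin: s=19→23, i=9→13, n=14→18.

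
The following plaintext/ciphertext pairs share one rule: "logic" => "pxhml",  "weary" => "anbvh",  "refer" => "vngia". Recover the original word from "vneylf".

Shifts by position in logic: pos 0: l→p (+4), pos 1: o→x (+9), pos 2: g→h (+1), pos 3: i→m (+4), pos 4: c→l (+9) — repeating every 3. It's a Vigenère-style cipher with numeric key [4,9,1]: position i shifts by key[i mod 3].
Undoing it on vneylf: v−4=r, n−9=e, e−1=d, y−4=u, l−9=c, f−1=e.

reduce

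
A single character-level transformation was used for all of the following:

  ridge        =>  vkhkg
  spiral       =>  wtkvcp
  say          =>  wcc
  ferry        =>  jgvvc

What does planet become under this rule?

tpcrgx

The shift depends on letter class: consonant r→v is +4, but vowel i→k is +2. Vowels shift forward by 2 and consonants shift forward by 4.
Applying it to planet: p(cons)+4=t, l(cons)+4=p, a(vowel)+2=c, n(cons)+4=r, e(vowel)+2=g, t(cons)+4=x.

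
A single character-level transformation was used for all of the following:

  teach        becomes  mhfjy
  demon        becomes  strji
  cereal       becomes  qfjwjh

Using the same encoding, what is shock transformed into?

Two steps: reverse the string, then apply a Caesar shift of +5.
On shock: reverse → kcohs; then shift: k+5=p, c+5=h, o+5=t, h+5=m, s+5=x.

phtmx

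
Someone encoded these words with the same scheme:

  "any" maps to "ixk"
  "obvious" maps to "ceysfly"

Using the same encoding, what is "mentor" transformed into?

The output letters match the input read backwards, each shifted +10: any reversed is yna. Two steps: reverse the string, then apply a Caesar shift of +10.
For mentor: reverse → rotnem; then shift: r+10=b, o+10=y, t+10=d, n+10=x, e+10=o, m+10=w.

bydxow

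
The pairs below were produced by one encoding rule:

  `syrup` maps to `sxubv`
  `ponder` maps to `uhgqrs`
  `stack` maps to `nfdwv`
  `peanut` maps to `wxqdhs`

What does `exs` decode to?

The output letters match the input read backwards, each shifted +3: syrup reversed is purys. Read the word backwards and shift each letter +3.
Reversing it on exs: shift back: e−3=b, x−3=u, s−3=p → bup; then reverse → pub.

pub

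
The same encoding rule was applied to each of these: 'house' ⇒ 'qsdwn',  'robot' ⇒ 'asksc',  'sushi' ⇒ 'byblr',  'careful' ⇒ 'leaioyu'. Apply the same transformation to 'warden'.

feahnr

Shifts by position in house: pos 0: h→q (+9), pos 1: o→s (+4), pos 2: u→d (+9), pos 3: s→w (+4) — repeating every 2. It's a Vigenère-style cipher with numeric key [9,4]: position i shifts by key[i mod 2].
On warden: w+9=f, a+4=e, r+9=a, d+4=h, e+9=n, n+4=r.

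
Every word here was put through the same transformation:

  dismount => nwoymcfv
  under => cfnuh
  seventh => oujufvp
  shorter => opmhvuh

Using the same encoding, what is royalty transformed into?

hmesrve

d(3)→n(13) and i(8)→w(22) fit y≡7x+18 (mod 26); the inverse of 7 mod 26 is 15. Each letter's alphabet position (a=0..z=25) is mapped through 7·x+18 mod 26 — an affine cipher.
On royalty: r(17)→7·17+18≡7=h; o(14)→7·14+18≡12=m; y(24)→7·24+18≡4=e; a(0)→7·0+18≡18=s; l(11)→7·11+18≡17=r; t(19)→7·19+18≡21=v; y(24)→7·24+18≡4=e (all mod 26).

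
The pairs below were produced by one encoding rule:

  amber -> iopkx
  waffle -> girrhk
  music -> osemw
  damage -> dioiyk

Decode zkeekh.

vessel

a(0)→i(8) and m(12)→o(14) fit y≡7x+8 (mod 26); the inverse of 7 mod 26 is 15. Treating letters as 0–25, the rule is x ↦ 7x + 8 (mod 26).
Decoding zkeekh: z(25)→15·(25−8)≡21=v; k(10)→15·(10−8)≡4=e; e(4)→15·(4−8)≡18=s; e(4)→15·(4−8)≡18=s; k(10)→15·(10−8)≡4=e; h(7)→15·(7−8)≡11=l (all mod 26).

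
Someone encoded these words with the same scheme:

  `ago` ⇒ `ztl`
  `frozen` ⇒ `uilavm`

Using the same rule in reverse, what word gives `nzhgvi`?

Each pair mirrors across the alphabet (a↔z, g↔t, o↔l): positions sum to 25. Letters are reflected about the middle of the alphabet (position → 25−position): Atbash.
Reversing it on nzhgvi: n↔m, z↔a, h↔s, g↔t, v↔e, i↔r.

master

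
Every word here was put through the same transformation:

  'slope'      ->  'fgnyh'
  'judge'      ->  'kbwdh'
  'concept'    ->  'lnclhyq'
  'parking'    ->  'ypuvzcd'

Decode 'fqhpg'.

s(18)→f(5) and l(11)→g(6) fit y≡11x+15 (mod 26); the inverse of 11 mod 26 is 19. Each letter's alphabet position (a=0..z=25) is mapped through 11·x+15 mod 26 — an affine cipher.
Undoing it on fqhpg: f(5)→19·(5−15)≡18=s; q(16)→19·(16−15)≡19=t; h(7)→19·(7−15)≡4=e; p(15)→19·(15−15)≡0=a; g(6)→19·(6−15)≡11=l (all mod 26).

steal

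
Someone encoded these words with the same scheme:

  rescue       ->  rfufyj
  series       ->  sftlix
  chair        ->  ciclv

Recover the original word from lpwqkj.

lounge

In rescue: r→r is +0, e→f is +1, s→u is +2, c→f is +3 — the shift increases by 1 each position. Letter i (0-indexed) is shifted by i+0, so successive shifts are 0, 1, 2, ….
Decoding lpwqkj: l−0=l, p−1=o, w−2=u, q−3=n, k−4=g, j−5=e.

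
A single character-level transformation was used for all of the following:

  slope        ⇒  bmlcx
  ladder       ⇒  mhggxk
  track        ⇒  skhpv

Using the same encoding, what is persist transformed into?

cxkbnbs

s(18)→b(1) and l(11)→m(12) fit y≡17x+7 (mod 26); the inverse of 17 mod 26 is 23. Each letter's alphabet position (a=0..z=25) is mapped through 17·x+7 mod 26 — an affine cipher.
On persist: p(15)→17·15+7≡2=c; e(4)→17·4+7≡23=x; r(17)→17·17+7≡10=k; s(18)→17·18+7≡1=b; i(8)→17·8+7≡13=n; s(18)→17·18+7≡1=b; t(19)→17·19+7≡18=s (all mod 26).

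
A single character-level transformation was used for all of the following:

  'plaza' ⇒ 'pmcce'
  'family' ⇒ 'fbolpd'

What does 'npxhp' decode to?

In plaza: p→p is +0, l→m is +1, a→c is +2, z→c is +3 — the shift increases by 1 each position. Each letter shifts forward by its position index (0, 1, 2, …) — the shift grows by one for each successive letter.
Undoing it on npxhp: n−0=n, p−1=o, x−2=v, h−3=e, p−4=l.

novel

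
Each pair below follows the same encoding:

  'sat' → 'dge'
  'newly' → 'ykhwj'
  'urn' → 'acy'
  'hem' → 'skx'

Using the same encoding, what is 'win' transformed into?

The shift depends on letter class: consonant s→d is +11, but vowel a→g is +6. Vowels shift forward by 6 and consonants shift forward by 11.
Applying it to win: w(cons)+11=h, i(vowel)+6=o, n(cons)+11=y.

hoy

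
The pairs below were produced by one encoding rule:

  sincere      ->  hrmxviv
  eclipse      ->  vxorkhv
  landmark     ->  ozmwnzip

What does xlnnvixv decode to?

commerce

Each letter is replaced by its mirror in the alphabet: a↔z, b↔y, c↔x, and so on (the Atbash cipher).
Reversing it on xlnnvixv: x↔c, l↔o, n↔m, n↔m, v↔e, i↔r, x↔c, v↔e.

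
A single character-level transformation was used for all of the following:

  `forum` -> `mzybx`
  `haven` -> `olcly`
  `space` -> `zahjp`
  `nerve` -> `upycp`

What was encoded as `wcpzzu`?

prison

Shifts by position in forum: pos 0: f→m (+7), pos 1: o→z (+11), pos 2: r→y (+7), pos 3: u→b (+7), pos 4: m→x (+11) — repeating every 3. It's a Vigenère-style cipher with numeric key [7,11,7]: position i shifts by key[i mod 3].
Reversing it on wcpzzu: w−7=p, c−11=r, p−7=i, z−7=s, z−11=o, u−7=n.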